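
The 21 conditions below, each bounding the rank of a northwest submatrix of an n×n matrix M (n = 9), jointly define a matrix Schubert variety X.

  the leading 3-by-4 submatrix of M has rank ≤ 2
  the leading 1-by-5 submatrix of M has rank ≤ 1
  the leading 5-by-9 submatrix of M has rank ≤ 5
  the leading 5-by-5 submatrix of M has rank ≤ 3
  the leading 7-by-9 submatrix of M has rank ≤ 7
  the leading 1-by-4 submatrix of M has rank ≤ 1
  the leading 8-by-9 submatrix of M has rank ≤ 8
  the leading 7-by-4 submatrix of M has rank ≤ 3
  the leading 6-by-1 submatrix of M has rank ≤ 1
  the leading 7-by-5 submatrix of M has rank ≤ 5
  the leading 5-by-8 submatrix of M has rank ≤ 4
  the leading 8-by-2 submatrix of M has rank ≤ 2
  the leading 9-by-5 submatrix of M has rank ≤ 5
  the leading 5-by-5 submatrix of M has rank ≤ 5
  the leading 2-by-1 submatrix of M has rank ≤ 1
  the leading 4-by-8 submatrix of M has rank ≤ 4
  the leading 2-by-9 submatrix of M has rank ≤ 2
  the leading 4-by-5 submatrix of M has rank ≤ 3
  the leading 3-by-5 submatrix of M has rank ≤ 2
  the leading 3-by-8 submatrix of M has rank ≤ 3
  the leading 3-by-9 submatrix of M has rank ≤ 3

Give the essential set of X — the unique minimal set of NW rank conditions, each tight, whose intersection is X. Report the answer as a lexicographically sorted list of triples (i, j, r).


Computing R[i][j] = min implied NW-rank bound (n=9, 21 conditions):

  row 1: 1 | 1 | 1 | 1 | 1 | 1 | 1 | 1 | 1
  row 2: 1 | 2 | 2 | 2 | 2 | 2 | 2 | 2 | 2
  row 3: 1 | 2 | 2 | 2 | 2 | 3 | 3 | 3 | 3
  row 4: 1 | 2 | 3 | 3 | 3 | 4 | 4 | 4 | 4
  row 5: 1 | 2 | 3 | 3 | 3 | 4 | 4 | 4 | 5
  row 6: 1 | 2 | 3 | 3 | 4 | 5 | 5 | 5 | 6
  row 7: 1 | 2 | 3 | 3 | 4 | 5 | 6 | 6 | 7
  row 8: 1 | 2 | 3 | 4 | 5 | 6 | 7 | 7 | 8
  row 9: 1 | 2 | 3 | 4 | 5 | 6 | 7 | 8 | 9

so w = (1, 2, 6, 3, 9, 5, 7, 4, 8).

Rothe diagram D(w) (9 cells), 4 SE-corners (essential conditions):

[(3, 5, 2), (5, 5, 3), (5, 8, 4), (7, 4, 3)]


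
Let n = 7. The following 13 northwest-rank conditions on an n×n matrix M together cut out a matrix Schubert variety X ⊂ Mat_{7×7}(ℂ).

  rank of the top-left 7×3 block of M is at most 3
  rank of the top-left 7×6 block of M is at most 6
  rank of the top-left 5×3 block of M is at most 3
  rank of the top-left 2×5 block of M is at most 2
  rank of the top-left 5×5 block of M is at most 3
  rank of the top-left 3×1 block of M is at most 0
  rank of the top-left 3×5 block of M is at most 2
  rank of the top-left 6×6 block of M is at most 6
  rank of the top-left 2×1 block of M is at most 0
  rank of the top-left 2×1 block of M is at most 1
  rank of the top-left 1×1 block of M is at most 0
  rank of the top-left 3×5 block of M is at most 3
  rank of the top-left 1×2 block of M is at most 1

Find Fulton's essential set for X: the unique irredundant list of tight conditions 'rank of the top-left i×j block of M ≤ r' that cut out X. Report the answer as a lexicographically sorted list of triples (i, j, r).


Propagating the 13 rank bounds to every northwest block:

  row 1: 0  1  1  1  1  1  1
  row 2: 0  1  2  2  2  2  2
  row 3: 0  1  2  2  2  3  3
  row 4: 1  2  3  3  3  4  4
  row 5: 1  2  3  3  3  4  5
  row 6: 1  2  3  4  4  5  6
  row 7: 1  2  3  4  5  6  7

so w = (2, 3, 6, 1, 7, 4, 5).

D(w) has 7 cells with 3 SE-corners; essential set:

[(3, 1, 0), (3, 5, 2), (5, 5, 3)]


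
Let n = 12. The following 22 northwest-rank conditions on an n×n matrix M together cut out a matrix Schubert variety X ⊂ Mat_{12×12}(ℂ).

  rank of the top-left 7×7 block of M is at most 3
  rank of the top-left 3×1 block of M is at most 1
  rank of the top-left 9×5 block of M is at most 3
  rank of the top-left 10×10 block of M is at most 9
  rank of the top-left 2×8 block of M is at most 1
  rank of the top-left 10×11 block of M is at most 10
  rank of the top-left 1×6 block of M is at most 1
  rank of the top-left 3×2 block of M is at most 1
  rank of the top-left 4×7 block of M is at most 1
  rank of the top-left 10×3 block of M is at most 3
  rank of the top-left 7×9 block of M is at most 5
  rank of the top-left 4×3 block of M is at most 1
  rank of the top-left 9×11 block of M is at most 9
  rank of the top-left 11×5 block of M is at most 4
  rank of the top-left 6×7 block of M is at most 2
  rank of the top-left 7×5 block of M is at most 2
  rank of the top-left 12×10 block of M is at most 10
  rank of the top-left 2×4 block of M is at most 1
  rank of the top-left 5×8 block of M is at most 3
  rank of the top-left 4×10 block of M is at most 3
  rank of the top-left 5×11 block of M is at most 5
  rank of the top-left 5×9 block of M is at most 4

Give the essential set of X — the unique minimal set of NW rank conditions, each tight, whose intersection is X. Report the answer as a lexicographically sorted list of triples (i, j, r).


Reconstructing r_w from the 22 given conditions:

  1, 1, 1, 1, 1, 1, 1, 1, 1, 1, 1, 1
  1, 1, 1, 1, 1, 1, 1, 1, 2, 2, 2, 2
  1, 1, 1, 1, 1, 1, 1, 2, 3, 3, 3, 3
  1, 1, 1, 1, 1, 1, 1, 2, 3, 3, 4, 4
  1, 2, 2, 2, 2, 2, 2, 3, 4, 4, 5, 5
  1, 2, 2, 2, 2, 2, 2, 3, 4, 5, 6, 6
  1, 2, 2, 2, 2, 3, 3, 4, 5, 6, 7, 7
  1, 2, 3, 3, 3, 4, 4, 5, 6, 7, 8, 8
  1, 2, 3, 3, 3, 4, 5, 6, 7, 8, 9, 9
  1, 2, 3, 4, 4, 5, 6, 7, 8, 9, 10, 10
  1, 2, 3, 4, 4, 5, 6, 7, 8, 9, 10, 11
  1, 2, 3, 4, 5, 6, 7, 8, 9, 10, 11, 12

reading off 1-entries of Δ²R: w = (1, 9, 8, 11, 2, 10, 6, 3, 7, 4, 12, 5).

D(w) has 31 cells with 7 SE-corners; essential set:

[(2, 8, 1), (4, 7, 1), (4, 10, 3), (6, 7, 2), (7, 5, 2), (9, 5, 3), (11, 5, 4)]


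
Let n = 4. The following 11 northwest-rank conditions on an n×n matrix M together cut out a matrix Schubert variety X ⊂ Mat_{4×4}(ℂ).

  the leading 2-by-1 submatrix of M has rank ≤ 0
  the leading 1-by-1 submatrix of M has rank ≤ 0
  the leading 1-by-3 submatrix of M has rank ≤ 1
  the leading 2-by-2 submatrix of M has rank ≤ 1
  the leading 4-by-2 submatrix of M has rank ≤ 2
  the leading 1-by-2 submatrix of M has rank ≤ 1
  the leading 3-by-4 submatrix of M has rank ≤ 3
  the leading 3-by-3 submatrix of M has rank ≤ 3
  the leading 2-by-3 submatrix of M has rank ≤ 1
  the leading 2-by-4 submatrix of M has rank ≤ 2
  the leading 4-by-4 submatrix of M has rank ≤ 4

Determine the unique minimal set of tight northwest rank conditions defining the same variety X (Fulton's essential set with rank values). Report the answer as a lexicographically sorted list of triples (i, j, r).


Recovering R(i,j) via the rank-extension bound from the 11 conditions:

  row 1: 0  1  1  1
  row 2: 0  1  1  2
  row 3: 1  2  2  3
  row 4: 1  2  3  4

giving w = (2, 4, 1, 3) via Δ²R.

Rothe diagram D(w) (3 cells), 2 SE-corners (essential conditions):

[(2, 1, 0), (2, 3, 1)]


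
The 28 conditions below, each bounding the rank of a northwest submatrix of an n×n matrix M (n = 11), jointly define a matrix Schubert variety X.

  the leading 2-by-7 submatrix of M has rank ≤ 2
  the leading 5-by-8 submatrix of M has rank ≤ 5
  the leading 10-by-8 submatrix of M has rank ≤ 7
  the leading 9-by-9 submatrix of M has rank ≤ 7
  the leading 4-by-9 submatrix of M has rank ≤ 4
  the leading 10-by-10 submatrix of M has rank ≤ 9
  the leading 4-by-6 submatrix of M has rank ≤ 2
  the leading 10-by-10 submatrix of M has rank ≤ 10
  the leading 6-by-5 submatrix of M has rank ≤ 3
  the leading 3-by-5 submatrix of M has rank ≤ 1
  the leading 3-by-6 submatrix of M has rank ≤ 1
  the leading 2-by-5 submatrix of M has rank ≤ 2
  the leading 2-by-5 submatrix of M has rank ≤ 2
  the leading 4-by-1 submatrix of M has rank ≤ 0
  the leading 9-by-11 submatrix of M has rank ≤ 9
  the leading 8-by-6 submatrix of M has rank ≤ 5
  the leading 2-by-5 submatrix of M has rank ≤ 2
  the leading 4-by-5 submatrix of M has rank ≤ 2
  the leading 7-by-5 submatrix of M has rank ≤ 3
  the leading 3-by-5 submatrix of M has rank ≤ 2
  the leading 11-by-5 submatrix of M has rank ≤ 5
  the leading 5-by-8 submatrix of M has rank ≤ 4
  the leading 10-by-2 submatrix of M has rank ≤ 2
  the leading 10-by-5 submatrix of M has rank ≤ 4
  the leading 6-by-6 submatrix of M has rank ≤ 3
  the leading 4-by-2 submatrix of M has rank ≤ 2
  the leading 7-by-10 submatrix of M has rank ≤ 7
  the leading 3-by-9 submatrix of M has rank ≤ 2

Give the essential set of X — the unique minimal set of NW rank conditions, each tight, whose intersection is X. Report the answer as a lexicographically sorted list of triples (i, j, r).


Recovering R(i,j) via the rank-extension bound from the 28 conditions:

  row 1: 0  1  1  1  1  1  1  1  1  1  1
  row 2: 0  1  1  1  1  1  2  2  2  2  2
  row 3: 0  1  1  1  1  1  2  2  2  3  3
  row 4: 0  1  2  2  2  2  3  3  3  4  4
  row 5: 1  2  3  3  3  3  4  4  4  5  5
  row 6: 1  2  3  3  3  3  4  5  5  6  6
  row 7: 1  2  3  3  3  4  5  6  6  7  7
  row 8: 1  2  3  4  4  5  6  7  7  8  8
  row 9: 1  2  3  4  4  5  6  7  7  8  9
  row 10: 1  2  3  4  4  5  6  7  8  9  10
  row 11: 1  2  3  4  5  6  7  8  9  10  11

second differences of R give the permutation w = (2, 7, 10, 3, 1, 8, 6, 4, 11, 9, 5).

ℓ(w)=22; the 7 essential cells (i,j,r):

[(3, 6, 1), (3, 9, 2), (4, 1, 0), (6, 6, 3), (7, 5, 3), (9, 9, 7), (10, 5, 4)]


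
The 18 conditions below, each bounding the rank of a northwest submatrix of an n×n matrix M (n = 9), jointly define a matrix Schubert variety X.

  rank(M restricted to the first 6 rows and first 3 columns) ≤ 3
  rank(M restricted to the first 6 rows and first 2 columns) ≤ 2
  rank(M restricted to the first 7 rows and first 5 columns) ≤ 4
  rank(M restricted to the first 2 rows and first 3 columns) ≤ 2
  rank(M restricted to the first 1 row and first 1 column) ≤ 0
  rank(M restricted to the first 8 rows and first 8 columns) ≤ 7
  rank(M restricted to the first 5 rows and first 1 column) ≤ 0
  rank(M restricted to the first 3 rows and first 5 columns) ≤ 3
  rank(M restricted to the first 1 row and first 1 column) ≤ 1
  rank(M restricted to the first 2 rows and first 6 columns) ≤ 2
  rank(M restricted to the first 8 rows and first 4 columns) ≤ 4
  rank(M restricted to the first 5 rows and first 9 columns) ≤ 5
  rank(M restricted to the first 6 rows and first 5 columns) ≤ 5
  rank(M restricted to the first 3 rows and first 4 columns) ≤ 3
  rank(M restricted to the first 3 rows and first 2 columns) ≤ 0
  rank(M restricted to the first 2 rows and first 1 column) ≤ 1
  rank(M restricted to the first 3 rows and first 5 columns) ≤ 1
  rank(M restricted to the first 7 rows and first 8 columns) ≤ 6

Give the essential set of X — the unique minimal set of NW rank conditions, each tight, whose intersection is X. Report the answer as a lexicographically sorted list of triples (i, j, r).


Rank table r_w(9×9) implied by the 18 constraints:

  i=1: 0 0 1 1 1 1 1 1 1
  i=2: 0 0 1 1 1 2 2 2 2
  i=3: 0 0 1 1 1 2 3 3 3
  i=4: 0 1 2 2 2 3 4 4 4
  i=5: 0 1 2 3 3 4 5 5 5
  i=6: 1 2 3 4 4 5 6 6 6
  i=7: 1 2 3 4 4 5 6 6 7
  i=8: 1 2 3 4 5 6 7 7 8
  i=9: 1 2 3 4 5 6 7 8 9

reading off 1-entries of Δ²R: w = (3, 6, 7, 2, 4, 1, 9, 5, 8).

ℓ(w)=14; the 5 essential cells (i,j,r):

[(3, 2, 0), (3, 5, 1), (5, 1, 0), (7, 5, 4), (7, 8, 6)]


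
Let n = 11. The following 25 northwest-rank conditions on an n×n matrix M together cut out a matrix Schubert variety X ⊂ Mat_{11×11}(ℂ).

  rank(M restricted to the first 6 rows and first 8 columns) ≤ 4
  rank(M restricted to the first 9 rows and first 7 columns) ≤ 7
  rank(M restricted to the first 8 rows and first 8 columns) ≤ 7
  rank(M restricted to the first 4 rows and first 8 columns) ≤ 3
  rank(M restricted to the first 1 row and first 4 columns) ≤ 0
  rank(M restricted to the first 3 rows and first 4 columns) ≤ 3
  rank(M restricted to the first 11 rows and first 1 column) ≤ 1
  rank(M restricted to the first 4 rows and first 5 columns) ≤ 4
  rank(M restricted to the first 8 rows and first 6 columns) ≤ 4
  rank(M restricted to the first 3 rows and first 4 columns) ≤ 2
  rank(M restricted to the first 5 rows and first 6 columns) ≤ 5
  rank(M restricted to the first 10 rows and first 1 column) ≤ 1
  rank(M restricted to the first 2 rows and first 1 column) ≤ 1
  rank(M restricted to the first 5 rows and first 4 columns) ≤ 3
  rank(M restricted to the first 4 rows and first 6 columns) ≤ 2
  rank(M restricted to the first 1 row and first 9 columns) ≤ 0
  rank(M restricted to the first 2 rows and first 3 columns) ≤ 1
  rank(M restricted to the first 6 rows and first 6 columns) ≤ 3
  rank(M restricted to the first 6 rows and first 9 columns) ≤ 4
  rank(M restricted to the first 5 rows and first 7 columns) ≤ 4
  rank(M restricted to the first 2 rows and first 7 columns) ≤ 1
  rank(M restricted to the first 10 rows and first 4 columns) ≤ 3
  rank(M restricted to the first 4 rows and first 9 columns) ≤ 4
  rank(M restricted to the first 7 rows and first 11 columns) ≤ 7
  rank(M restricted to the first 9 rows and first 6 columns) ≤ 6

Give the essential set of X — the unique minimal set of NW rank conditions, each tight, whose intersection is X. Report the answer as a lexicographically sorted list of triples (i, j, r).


Recovering R(i,j) via the rank-extension bound from the 25 conditions:

  0 0 0 0 0 0 0 0 0 1 1
  1 1 1 1 1 1 1 1 1 2 2
  1 2 2 2 2 2 2 2 2 3 3
  1 2 2 2 2 2 3 3 3 4 4
  1 2 3 3 3 3 4 4 4 5 5
  1 2 3 3 3 3 4 4 4 5 6
  1 2 3 3 4 4 5 5 5 6 7
  1 2 3 3 4 4 5 6 6 7 8
  1 2 3 3 4 5 6 7 7 8 9
  1 2 3 3 4 5 6 7 8 9 10
  1 2 3 4 5 6 7 8 9 10 11

so w = (10, 1, 2, 7, 3, 11, 5, 8, 6, 9, 4).

D(w) has 23 cells with 6 SE-corners; essential set:

[(1, 9, 0), (4, 6, 2), (6, 6, 3), (6, 9, 4), (8, 6, 4), (10, 4, 3)]


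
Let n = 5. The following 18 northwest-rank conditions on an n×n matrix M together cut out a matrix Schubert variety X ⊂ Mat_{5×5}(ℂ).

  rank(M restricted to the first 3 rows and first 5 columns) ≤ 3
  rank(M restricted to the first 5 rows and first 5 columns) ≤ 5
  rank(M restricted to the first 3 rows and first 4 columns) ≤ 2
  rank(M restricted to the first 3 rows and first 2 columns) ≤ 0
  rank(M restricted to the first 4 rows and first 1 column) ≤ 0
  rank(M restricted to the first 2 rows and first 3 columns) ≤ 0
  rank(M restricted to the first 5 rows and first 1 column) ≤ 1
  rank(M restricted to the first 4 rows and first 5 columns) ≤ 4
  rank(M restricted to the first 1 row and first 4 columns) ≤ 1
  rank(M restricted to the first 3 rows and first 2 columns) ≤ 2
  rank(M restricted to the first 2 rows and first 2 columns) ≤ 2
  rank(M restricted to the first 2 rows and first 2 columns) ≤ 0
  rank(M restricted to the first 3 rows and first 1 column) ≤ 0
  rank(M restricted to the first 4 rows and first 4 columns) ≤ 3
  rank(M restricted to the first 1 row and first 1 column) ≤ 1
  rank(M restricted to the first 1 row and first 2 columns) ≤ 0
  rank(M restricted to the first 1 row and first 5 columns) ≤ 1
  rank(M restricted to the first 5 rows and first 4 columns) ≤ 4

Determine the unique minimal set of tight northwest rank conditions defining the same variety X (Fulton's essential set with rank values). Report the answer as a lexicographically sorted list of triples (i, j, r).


Rank table r_w(5×5) implied by the 18 constraints:

  i=1: 0 0 0 1 1
  i=2: 0 0 0 1 2
  i=3: 0 0 1 2 3
  i=4: 0 1 2 3 4
  i=5: 1 2 3 4 5

so w = (4, 5, 3, 2, 1).

D(w) has 9 cells with 3 SE-corners; essential set:

[(2, 3, 0), (3, 2, 0), (4, 1, 0)]


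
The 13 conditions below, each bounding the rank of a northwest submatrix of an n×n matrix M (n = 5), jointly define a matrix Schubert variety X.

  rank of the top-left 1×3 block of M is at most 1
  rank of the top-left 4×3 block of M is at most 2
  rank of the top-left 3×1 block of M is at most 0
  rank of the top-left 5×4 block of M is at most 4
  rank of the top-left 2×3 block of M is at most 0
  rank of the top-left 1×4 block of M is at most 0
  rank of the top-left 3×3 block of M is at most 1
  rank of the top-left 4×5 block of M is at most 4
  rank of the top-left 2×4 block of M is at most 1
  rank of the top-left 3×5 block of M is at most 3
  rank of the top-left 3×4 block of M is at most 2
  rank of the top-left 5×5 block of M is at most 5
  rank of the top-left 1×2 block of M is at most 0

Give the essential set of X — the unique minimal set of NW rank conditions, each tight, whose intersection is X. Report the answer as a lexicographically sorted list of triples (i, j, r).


The tightest implied rank at each (i,j), from the 13 conditions:

  R[1]: 0, 0, 0, 0, 1
  R[2]: 0, 0, 0, 1, 2
  R[3]: 0, 1, 1, 2, 3
  R[4]: 1, 2, 2, 3, 4
  R[5]: 1, 2, 3, 4, 5

giving w = (5, 4, 2, 1, 3) via Δ²R.

3 SE-corners of the 8-cell Rothe diagram give Ess(w):

[(1, 4, 0), (2, 3, 0), (3, 1, 0)]


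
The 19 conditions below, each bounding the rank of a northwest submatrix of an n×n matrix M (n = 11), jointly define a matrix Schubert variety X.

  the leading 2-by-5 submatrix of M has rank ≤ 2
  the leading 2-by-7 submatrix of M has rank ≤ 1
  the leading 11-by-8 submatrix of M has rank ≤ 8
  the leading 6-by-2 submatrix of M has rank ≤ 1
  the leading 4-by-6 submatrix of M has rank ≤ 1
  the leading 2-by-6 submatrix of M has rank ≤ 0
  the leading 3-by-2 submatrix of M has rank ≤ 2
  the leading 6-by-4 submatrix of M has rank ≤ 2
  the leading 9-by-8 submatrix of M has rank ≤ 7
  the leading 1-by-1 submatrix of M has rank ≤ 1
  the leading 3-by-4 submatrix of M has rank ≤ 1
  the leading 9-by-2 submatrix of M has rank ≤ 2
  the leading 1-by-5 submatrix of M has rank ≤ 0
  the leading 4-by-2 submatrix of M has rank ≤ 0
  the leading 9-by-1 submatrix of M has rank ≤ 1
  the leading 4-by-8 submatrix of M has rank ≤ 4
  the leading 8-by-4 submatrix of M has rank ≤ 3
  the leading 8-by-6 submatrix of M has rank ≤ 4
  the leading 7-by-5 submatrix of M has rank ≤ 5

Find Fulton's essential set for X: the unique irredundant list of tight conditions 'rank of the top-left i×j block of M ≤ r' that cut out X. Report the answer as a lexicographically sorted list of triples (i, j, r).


The tightest implied rank at each (i,j), from the 19 conditions:

  row 1: 0  0  0  0  0  0  1  1  1  1  1
  row 2: 0  0  0  0  0  0  1  2  2  2  2
  row 3: 0  0  1  1  1  1  2  3  3  3  3
  row 4: 0  0  1  1  1  1  2  3  4  4  4
  row 5: 1  1  2  2  2  2  3  4  5  5  5
  row 6: 1  1  2  2  3  3  4  5  6  6  6
  row 7: 1  2  3  3  4  4  5  6  7  7  7
  row 8: 1  2  3  3  4  4  5  6  7  8  8
  row 9: 1  2  3  4  5  5  6  7  8  9  9
  row 10: 1  2  3  4  5  6  7  8  9  10  10
  row 11: 1  2  3  4  5  6  7  8  9  10  11

so w = (7, 8, 3, 9, 1, 5, 2, 10, 4, 6, 11).

ℓ(w)=23; the 7 essential cells (i,j,r):

[(2, 6, 0), (4, 2, 0), (4, 6, 1), (6, 2, 1), (6, 4, 2), (8, 4, 3), (8, 6, 4)]


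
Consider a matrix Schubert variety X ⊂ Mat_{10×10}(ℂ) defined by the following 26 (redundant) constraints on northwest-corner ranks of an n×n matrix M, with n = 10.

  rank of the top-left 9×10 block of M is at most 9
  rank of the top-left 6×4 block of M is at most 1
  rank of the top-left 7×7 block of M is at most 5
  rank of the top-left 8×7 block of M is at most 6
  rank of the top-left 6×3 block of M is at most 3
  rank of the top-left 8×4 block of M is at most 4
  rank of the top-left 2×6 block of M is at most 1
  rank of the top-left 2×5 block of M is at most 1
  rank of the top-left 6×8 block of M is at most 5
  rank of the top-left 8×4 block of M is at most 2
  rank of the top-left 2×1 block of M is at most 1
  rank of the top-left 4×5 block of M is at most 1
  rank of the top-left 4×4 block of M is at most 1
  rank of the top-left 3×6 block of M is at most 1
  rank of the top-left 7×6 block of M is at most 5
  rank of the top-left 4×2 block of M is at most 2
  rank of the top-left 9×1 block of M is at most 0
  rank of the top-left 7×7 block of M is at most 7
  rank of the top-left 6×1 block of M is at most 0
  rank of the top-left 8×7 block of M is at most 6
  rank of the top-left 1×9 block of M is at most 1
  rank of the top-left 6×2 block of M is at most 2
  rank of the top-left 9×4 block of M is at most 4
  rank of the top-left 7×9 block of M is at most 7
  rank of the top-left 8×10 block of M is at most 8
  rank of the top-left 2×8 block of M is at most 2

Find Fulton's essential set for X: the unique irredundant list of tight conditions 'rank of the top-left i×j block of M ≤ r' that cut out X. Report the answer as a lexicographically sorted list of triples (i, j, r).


Reconstructing r_w from the 26 given conditions:

  i=1: 0 | 1 | 1 | 1 | 1 | 1 | 1 | 1 | 1 | 1
  i=2: 0 | 1 | 1 | 1 | 1 | 1 | 2 | 2 | 2 | 2
  i=3: 0 | 1 | 1 | 1 | 1 | 1 | 2 | 3 | 3 | 3
  i=4: 0 | 1 | 1 | 1 | 1 | 2 | 3 | 4 | 4 | 4
  i=5: 0 | 1 | 1 | 1 | 2 | 3 | 4 | 5 | 5 | 5
  i=6: 0 | 1 | 1 | 1 | 2 | 3 | 4 | 5 | 6 | 6
  i=7: 0 | 1 | 2 | 2 | 3 | 4 | 5 | 6 | 7 | 7
  i=8: 0 | 1 | 2 | 2 | 3 | 4 | 5 | 6 | 7 | 8
  i=9: 0 | 1 | 2 | 3 | 4 | 5 | 6 | 7 | 8 | 9
  i=10: 1 | 2 | 3 | 4 | 5 | 6 | 7 | 8 | 9 | 10

the unique w with this rank table is (2, 7, 8, 6, 5, 9, 3, 10, 4, 1).

D(w) has 25 cells with 5 SE-corners; essential set:

[(3, 6, 1), (4, 5, 1), (6, 4, 1), (8, 4, 2), (9, 1, 0)]


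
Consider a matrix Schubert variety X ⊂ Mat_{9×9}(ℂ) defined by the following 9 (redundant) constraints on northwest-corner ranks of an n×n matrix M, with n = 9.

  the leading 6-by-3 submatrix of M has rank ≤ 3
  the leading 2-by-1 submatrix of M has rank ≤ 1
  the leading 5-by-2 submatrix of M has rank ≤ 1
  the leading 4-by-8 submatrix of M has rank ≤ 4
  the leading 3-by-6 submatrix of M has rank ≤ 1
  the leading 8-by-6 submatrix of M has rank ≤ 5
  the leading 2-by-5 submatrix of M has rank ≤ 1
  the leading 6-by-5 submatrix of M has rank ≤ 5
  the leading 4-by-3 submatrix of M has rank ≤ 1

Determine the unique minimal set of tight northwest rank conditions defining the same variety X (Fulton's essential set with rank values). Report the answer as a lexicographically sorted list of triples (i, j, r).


Propagating the 9 rank bounds to every northwest block:

  i=1: 1, 1, 1, 1, 1, 1, 1, 1, 1
  i=2: 1, 1, 1, 1, 1, 1, 2, 2, 2
  i=3: 1, 1, 1, 1, 1, 1, 2, 3, 3
  i=4: 1, 1, 1, 2, 2, 2, 3, 4, 4
  i=5: 1, 1, 2, 3, 3, 3, 4, 5, 5
  i=6: 1, 2, 3, 4, 4, 4, 5, 6, 6
  i=7: 1, 2, 3, 4, 5, 5, 6, 7, 7
  i=8: 1, 2, 3, 4, 5, 5, 6, 7, 8
  i=9: 1, 2, 3, 4, 5, 6, 7, 8, 9

second differences of R give the permutation w = (1, 7, 8, 4, 3, 2, 5, 9, 6).

Fulton essential set (4 of the 14 Rothe cells):

[(3, 6, 1), (4, 3, 1), (5, 2, 1), (8, 6, 5)]


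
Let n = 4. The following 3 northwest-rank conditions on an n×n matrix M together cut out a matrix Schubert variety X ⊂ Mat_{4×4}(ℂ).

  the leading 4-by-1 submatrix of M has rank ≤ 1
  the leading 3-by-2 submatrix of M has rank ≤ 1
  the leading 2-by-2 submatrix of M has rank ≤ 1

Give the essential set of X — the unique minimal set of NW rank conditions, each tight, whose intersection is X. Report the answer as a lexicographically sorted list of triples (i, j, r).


Recovering R(i,j) via the rank-extension bound from the 3 conditions:

  i=1: 1  1  1  1
  i=2: 1  1  2  2
  i=3: 1  1  2  3
  i=4: 1  2  3  4

the unique w with this rank table is (1, 3, 4, 2).

D(w) has 2 cells with 1 SE-corner; essential set:

[(3, 2, 1)]


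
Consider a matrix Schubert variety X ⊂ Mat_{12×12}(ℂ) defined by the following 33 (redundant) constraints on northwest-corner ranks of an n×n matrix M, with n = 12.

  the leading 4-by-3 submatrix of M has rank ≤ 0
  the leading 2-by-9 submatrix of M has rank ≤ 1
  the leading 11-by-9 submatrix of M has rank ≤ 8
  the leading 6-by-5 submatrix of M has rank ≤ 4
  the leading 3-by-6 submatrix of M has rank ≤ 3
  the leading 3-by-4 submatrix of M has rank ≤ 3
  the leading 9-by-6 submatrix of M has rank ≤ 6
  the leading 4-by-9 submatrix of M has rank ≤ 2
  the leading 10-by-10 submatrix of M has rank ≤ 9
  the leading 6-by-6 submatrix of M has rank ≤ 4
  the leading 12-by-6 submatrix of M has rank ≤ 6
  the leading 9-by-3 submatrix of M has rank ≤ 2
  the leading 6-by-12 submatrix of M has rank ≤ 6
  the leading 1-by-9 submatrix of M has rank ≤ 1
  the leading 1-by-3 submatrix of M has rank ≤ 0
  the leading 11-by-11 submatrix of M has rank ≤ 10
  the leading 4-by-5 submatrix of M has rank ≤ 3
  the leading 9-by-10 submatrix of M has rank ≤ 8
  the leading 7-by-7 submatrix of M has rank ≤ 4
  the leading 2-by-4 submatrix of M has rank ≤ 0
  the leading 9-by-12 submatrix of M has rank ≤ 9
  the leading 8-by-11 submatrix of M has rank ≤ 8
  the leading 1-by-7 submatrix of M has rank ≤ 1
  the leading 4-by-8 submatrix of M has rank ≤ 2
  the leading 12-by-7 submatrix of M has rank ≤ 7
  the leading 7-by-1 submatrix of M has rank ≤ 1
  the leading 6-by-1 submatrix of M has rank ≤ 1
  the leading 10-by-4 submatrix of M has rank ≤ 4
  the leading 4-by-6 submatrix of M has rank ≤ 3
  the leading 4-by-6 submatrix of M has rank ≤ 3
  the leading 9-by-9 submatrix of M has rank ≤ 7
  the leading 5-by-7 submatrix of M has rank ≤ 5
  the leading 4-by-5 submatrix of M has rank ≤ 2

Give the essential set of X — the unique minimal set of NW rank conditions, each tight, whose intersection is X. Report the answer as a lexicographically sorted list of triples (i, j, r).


Reconstructing r_w from the 33 given conditions:

  0  0  0  0  1  1  1  1  1  1  1  1
  0  0  0  0  1  1  1  1  1  2  2  2
  0  0  0  1  2  2  2  2  2  3  3  3
  0  0  0  1  2  2  2  2  2  3  4  4
  1  1  1  2  3  3  3  3  3  4  5  5
  1  2  2  3  4  4  4  4  4  5  6  6
  1  2  2  3  4  4  4  5  5  6  7  7
  1  2  2  3  4  5  5  6  6  7  8  8
  1  2  2  3  4  5  6  7  7  8  9  9
  1  2  3  4  5  6  7  8  8  9  10  10
  1  2  3  4  5  6  7  8  8  9  10  11
  1  2  3  4  5  6  7  8  9  10  11  12

so w = (5, 10, 4, 11, 1, 2, 8, 6, 7, 3, 12, 9).

Fulton essential set (7 of the 28 Rothe cells):

[(2, 4, 0), (2, 9, 1), (4, 3, 0), (4, 9, 2), (7, 7, 4), (9, 3, 2), (11, 9, 8)]


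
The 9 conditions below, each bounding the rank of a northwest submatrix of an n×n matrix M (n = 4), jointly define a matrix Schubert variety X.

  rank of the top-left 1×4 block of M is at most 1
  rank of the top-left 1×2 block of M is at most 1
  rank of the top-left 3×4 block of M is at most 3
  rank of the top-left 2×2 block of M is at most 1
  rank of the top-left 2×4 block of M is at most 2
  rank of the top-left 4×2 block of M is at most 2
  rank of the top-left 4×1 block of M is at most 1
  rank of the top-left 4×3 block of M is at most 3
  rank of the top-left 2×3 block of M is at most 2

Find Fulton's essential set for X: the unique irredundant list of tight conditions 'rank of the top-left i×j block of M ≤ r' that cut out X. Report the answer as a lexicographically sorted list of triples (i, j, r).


Propagating the 9 rank bounds to every northwest block:

  1, 1, 1, 1
  1, 1, 2, 2
  1, 2, 3, 3
  1, 2, 3, 4

hence w(1..4) = (1, 3, 2, 4).

Fulton essential set (the sole Rothe cell):

[(2, 2, 1)]


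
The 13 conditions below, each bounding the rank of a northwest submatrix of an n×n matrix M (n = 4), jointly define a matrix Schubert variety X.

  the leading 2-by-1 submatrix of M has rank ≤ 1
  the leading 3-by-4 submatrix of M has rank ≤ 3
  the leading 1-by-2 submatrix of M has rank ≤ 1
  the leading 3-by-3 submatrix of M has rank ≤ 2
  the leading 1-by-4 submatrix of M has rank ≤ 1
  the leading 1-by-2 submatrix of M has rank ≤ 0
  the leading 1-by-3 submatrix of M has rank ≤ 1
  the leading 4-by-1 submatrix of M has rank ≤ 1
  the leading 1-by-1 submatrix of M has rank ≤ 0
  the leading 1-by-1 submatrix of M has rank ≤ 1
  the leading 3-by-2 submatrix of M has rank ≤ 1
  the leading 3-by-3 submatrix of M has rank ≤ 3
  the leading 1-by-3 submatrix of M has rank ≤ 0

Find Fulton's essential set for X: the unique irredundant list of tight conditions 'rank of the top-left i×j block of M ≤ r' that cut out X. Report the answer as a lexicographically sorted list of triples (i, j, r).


Reconstructing r_w from the 13 given conditions:

  i=1: 0, 0, 0, 1
  i=2: 1, 1, 1, 2
  i=3: 1, 1, 2, 3
  i=4: 1, 2, 3, 4

the unique w with this rank table is (4, 1, 3, 2).

Fulton essential set (2 of the 4 Rothe cells):

[(1, 3, 0), (3, 2, 1)]


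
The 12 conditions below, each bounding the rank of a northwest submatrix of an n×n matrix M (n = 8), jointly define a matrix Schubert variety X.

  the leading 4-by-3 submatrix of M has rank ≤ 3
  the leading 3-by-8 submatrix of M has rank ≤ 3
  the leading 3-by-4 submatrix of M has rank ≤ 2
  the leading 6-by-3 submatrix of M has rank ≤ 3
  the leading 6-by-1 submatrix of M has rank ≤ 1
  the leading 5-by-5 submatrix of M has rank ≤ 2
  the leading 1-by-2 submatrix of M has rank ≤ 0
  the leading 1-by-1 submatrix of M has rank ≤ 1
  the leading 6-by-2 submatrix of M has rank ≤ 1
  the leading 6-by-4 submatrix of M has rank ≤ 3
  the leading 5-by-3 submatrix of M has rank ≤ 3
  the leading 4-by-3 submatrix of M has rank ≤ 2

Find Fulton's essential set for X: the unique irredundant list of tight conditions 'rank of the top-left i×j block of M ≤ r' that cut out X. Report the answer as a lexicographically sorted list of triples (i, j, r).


Computing R[i][j] = min implied NW-rank bound (n=8, 12 conditions):

  0  0  1  1  1  1  1  1
  1  1  2  2  2  2  2  2
  1  1  2  2  2  3  3  3
  1  1  2  2  2  3  4  4
  1  1  2  2  2  3  4  5
  1  1  2  3  3  4  5  6
  1  2  3  4  4  5  6  7
  1  2  3  4  5  6  7  8

reading off 1-entries of Δ²R: w = (3, 1, 6, 7, 8, 4, 2, 5).

|D(w)|=12, |Ess(w)|=3:

[(1, 2, 0), (5, 5, 2), (6, 2, 1)]


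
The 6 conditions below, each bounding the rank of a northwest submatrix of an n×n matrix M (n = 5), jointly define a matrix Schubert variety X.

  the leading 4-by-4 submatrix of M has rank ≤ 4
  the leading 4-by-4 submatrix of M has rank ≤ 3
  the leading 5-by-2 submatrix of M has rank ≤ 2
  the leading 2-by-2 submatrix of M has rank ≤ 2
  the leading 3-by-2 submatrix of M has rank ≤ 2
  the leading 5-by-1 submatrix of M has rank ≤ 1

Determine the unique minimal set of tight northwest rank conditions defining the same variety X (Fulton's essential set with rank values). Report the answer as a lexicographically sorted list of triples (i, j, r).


The tightest implied rank at each (i,j), from the 6 conditions:

  i=1: 1 | 1 | 1 | 1 | 1
  i=2: 1 | 2 | 2 | 2 | 2
  i=3: 1 | 2 | 3 | 3 | 3
  i=4: 1 | 2 | 3 | 3 | 4
  i=5: 1 | 2 | 3 | 4 | 5

hence w(1..5) = (1, 2, 3, 5, 4).

Fulton essential set (the sole Rothe cell):

[(4, 4, 3)]


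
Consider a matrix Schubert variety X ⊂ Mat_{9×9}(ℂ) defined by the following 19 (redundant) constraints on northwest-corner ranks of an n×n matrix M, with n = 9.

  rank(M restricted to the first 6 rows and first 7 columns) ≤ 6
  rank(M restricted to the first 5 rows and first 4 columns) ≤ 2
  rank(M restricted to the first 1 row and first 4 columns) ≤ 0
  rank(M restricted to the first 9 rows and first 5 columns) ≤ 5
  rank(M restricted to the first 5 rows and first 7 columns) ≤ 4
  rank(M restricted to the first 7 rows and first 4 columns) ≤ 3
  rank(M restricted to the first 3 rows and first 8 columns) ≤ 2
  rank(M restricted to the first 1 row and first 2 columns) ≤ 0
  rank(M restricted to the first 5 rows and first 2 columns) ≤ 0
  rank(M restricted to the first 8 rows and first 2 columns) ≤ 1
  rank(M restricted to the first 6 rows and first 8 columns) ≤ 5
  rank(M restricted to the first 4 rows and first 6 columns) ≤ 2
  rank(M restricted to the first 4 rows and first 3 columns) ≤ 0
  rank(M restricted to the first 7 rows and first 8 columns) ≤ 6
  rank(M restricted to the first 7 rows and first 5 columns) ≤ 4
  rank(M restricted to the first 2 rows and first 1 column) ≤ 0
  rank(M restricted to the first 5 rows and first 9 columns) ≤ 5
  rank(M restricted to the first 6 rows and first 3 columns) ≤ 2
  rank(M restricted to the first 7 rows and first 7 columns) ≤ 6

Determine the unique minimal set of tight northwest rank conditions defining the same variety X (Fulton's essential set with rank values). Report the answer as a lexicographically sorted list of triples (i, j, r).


Computing R[i][j] = min implied NW-rank bound (n=9, 19 conditions):

  i=1: 0 | 0 | 0 | 0 | 1 | 1 | 1 | 1 | 1
  i=2: 0 | 0 | 0 | 1 | 2 | 2 | 2 | 2 | 2
  i=3: 0 | 0 | 0 | 1 | 2 | 2 | 2 | 2 | 3
  i=4: 0 | 0 | 0 | 1 | 2 | 2 | 3 | 3 | 4
  i=5: 0 | 0 | 1 | 2 | 3 | 3 | 4 | 4 | 5
  i=6: 1 | 1 | 2 | 3 | 4 | 4 | 5 | 5 | 6
  i=7: 1 | 1 | 2 | 3 | 4 | 5 | 6 | 6 | 7
  i=8: 1 | 1 | 2 | 3 | 4 | 5 | 6 | 7 | 8
  i=9: 1 | 2 | 3 | 4 | 5 | 6 | 7 | 8 | 9

giving w = (5, 4, 9, 7, 3, 1, 6, 8, 2) via Δ²R.

ℓ(w)=21; the 6 essential cells (i,j,r):

[(1, 4, 0), (3, 8, 2), (4, 3, 0), (4, 6, 2), (5, 2, 0), (8, 2, 1)]


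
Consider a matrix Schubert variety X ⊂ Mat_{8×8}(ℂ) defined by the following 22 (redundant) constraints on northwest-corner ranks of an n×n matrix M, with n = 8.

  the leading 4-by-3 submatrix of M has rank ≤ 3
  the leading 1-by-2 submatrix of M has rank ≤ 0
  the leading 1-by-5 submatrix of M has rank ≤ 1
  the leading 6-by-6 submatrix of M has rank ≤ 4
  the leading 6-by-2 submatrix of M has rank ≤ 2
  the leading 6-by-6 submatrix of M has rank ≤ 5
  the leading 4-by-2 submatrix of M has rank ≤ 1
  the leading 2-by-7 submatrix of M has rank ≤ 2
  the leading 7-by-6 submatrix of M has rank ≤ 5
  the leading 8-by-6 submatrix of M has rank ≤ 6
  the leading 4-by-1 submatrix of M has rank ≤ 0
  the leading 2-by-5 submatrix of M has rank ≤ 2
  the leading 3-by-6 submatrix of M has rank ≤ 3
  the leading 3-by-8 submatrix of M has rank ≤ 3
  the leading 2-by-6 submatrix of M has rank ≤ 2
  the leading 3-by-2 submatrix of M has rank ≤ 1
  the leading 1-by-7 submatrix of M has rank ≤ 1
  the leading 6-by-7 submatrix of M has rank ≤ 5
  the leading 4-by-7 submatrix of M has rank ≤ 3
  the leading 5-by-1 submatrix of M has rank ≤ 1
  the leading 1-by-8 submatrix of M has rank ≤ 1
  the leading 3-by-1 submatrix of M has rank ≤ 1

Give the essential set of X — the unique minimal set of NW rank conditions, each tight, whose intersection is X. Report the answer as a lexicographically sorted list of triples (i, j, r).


Rank table r_w(8×8) implied by the 22 constraints:

  0  0  1  1  1  1  1  1
  0  1  2  2  2  2  2  2
  0  1  2  3  3  3  3  3
  0  1  2  3  3  3  3  4
  1  2  3  4  4  4  4  5
  1  2  3  4  4  4  5  6
  1  2  3  4  5  5  6  7
  1  2  3  4  5  6  7  8

second differences of R give the permutation w = (3, 2, 4, 8, 1, 7, 5, 6).

D(w) has 10 cells with 4 SE-corners; essential set:

[(1, 2, 0), (4, 1, 0), (4, 7, 3), (6, 6, 4)]


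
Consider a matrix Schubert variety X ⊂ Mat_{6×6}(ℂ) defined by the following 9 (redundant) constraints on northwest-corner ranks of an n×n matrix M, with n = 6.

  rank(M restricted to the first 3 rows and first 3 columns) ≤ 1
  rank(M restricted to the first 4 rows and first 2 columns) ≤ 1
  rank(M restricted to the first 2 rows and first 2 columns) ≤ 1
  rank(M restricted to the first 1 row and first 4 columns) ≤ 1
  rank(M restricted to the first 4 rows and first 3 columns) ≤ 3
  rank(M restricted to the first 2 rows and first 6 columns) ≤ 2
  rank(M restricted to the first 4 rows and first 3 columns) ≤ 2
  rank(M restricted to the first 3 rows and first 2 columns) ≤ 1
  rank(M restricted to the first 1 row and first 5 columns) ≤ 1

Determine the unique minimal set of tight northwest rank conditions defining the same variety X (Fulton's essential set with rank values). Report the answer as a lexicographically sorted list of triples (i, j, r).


Recovering R(i,j) via the rank-extension bound from the 9 conditions:

  row 1: 1 1 1 1 1 1
  row 2: 1 1 1 2 2 2
  row 3: 1 1 1 2 3 3
  row 4: 1 1 2 3 4 4
  row 5: 1 2 3 4 5 5
  row 6: 1 2 3 4 5 6

the unique w with this rank table is (1, 4, 5, 3, 2, 6).

D(w) has 5 cells with 2 SE-corners; essential set:

[(3, 3, 1), (4, 2, 1)]


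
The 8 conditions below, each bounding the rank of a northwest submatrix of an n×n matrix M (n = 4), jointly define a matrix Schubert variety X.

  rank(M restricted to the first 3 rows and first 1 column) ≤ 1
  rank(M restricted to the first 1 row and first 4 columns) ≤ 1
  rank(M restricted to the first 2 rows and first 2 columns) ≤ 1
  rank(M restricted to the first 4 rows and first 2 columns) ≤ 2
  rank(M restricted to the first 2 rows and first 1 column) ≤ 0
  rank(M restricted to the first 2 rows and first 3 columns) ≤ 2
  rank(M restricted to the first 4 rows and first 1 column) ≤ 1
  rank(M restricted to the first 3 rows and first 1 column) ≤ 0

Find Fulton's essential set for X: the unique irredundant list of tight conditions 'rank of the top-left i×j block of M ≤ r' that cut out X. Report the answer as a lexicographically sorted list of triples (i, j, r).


Recovering R(i,j) via the rank-extension bound from the 8 conditions:

  0 1 1 1
  0 1 2 2
  0 1 2 3
  1 2 3 4

second differences of R give the permutation w = (2, 3, 4, 1).

1 SE-corner of the 3-cell Rothe diagram gives Ess(w):

[(3, 1, 0)]


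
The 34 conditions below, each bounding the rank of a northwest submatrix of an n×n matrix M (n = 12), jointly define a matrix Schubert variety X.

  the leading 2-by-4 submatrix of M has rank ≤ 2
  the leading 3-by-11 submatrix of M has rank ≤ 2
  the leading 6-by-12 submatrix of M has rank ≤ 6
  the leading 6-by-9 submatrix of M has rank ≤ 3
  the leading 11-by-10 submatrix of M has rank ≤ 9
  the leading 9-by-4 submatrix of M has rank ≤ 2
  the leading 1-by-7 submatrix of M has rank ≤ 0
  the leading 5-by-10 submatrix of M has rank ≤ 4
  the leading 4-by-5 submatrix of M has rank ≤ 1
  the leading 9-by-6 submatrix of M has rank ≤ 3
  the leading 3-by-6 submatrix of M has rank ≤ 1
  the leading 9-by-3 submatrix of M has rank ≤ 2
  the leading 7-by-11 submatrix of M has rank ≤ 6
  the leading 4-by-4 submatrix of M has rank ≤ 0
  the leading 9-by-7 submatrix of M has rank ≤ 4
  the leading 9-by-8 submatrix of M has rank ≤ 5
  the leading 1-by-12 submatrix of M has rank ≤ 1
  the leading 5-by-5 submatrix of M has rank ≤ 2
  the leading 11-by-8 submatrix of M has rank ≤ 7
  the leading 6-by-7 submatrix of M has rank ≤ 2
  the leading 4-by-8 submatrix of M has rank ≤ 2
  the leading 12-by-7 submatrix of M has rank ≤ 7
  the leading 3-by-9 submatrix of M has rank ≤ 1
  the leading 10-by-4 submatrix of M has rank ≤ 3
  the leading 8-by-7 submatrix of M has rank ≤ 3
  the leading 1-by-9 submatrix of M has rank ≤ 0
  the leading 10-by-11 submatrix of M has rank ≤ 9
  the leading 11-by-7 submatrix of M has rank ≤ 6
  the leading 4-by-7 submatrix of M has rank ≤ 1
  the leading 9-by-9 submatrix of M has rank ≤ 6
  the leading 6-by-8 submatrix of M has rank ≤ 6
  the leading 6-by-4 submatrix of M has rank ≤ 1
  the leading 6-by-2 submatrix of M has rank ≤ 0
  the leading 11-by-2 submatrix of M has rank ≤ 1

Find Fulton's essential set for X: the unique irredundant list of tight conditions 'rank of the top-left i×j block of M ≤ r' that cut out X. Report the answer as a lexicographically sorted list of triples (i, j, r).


The tightest implied rank at each (i,j), from the 34 conditions:

  i=1: 0, 0, 0, 0, 0, 0, 0, 0, 0, 1, 1, 1
  i=2: 0, 0, 0, 0, 1, 1, 1, 1, 1, 2, 2, 2
  i=3: 0, 0, 0, 0, 1, 1, 1, 1, 1, 2, 2, 3
  i=4: 0, 0, 0, 0, 1, 1, 1, 2, 2, 3, 3, 4
  i=5: 0, 0, 1, 1, 2, 2, 2, 3, 3, 4, 4, 5
  i=6: 0, 0, 1, 1, 2, 2, 2, 3, 3, 4, 5, 6
  i=7: 1, 1, 2, 2, 3, 3, 3, 4, 4, 5, 6, 7
  i=8: 1, 1, 2, 2, 3, 3, 3, 4, 5, 6, 7, 8
  i=9: 1, 1, 2, 2, 3, 3, 4, 5, 6, 7, 8, 9
  i=10: 1, 1, 2, 3, 4, 4, 5, 6, 7, 8, 9, 10
  i=11: 1, 1, 2, 3, 4, 5, 6, 7, 8, 9, 10, 11
  i=12: 1, 2, 3, 4, 5, 6, 7, 8, 9, 10, 11, 12

second differences of R give the permutation w = (10, 5, 12, 8, 3, 11, 1, 9, 7, 4, 6, 2).

ℓ(w)=45; the 13 essential cells (i,j,r):

[(1, 9, 0), (3, 9, 1), (3, 11, 2), (4, 4, 0), (4, 7, 1), (6, 2, 0), (6, 4, 1), (6, 7, 2), (6, 9, 3), (8, 7, 3), (9, 4, 2), (9, 6, 3), (11, 2, 1)]
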